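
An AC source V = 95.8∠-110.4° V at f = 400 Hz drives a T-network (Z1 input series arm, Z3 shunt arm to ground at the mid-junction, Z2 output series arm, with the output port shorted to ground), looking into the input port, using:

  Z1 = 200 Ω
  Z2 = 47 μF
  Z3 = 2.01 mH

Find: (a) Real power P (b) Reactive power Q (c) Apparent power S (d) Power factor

Step 1 — Angular frequency: ω = 2π·f = 2π·400 = 2513 rad/s.
Step 2 — Component impedances:
  Z1: Z = R = 200 Ω
  Z2: Z = 1/(jωC) = -j/(ω·C) = 0 - j8.466 Ω
  Z3: Z = jωL = j·2513·0.00201 = 0 + j5.052 Ω
Step 3 — With the output port shorted to ground, the output series arm Z2 runs from the junction to ground; the shunt arm Z3 also runs from the junction to ground. They appear in parallel: Z3 || Z2 = 0 + j12.53 Ω.
Step 4 — Series with input arm Z1: Z_in = Z1 + (Z3 || Z2) = 200 + j12.53 Ω = 200.4∠3.6° Ω.
Step 5 — Source phasor: V = 95.8∠-110.4° V = -33.39 - j89.79 V.
Step 6 — Current: I = V / Z = -0.1943 - j0.4368 A = 0.4781∠-114.0° A.
Step 7 — Complex power: S = V·I* = 45.71 + j2.863 VA.
Step 8 — Real power: P = Re(S) = 45.71 W.
Step 9 — Reactive power: Q = Im(S) = 2.863 VAR.
Step 10 — Apparent power: |S| = 45.8 VA.
Step 11 — Power factor: PF = P/|S| = 0.998 (lagging).

(a) P = 45.71 W  (b) Q = 2.863 VAR  (c) S = 45.8 VA  (d) PF = 0.998 (lagging)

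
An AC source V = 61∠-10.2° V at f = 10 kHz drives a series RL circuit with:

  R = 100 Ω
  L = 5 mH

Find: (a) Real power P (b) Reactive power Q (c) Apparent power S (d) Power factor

Step 1 — Angular frequency: ω = 2π·f = 2π·1e+04 = 6.283e+04 rad/s.
Step 2 — Component impedances:
  R: Z = R = 100 Ω
  L: Z = jωL = j·6.283e+04·0.005 = 0 + j314.2 Ω
Step 3 — Series combination: Z_total = R + L = 100 + j314.2 Ω = 329.7∠72.3° Ω.
Step 4 — Source phasor: V = 61∠-10.2° V = 60.04 - j10.8 V.
Step 5 — Current: I = V / Z = 0.02401 - j0.1835 A = 0.185∠-82.5° A.
Step 6 — Complex power: S = V·I* = 3.423 + j10.75 VA.
Step 7 — Real power: P = Re(S) = 3.423 W.
Step 8 — Reactive power: Q = Im(S) = 10.75 VAR.
Step 9 — Apparent power: |S| = 11.29 VA.
Step 10 — Power factor: PF = P/|S| = 0.3033 (lagging).

(a) P = 3.423 W  (b) Q = 10.75 VAR  (c) S = 11.29 VA  (d) PF = 0.3033 (lagging)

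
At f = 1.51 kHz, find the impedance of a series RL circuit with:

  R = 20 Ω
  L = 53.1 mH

Step 1 — Angular frequency: ω = 2π·f = 2π·1510 = 9488 rad/s.
Step 2 — Component impedances:
  R: Z = R = 20 Ω
  L: Z = jωL = j·9488·0.0531 = 0 + j503.8 Ω
Step 3 — Series combination: Z_total = R + L = 20 + j503.8 Ω = 504.2∠87.7° Ω.

Z = 20 + j503.8 Ω = 504.2∠87.7° Ω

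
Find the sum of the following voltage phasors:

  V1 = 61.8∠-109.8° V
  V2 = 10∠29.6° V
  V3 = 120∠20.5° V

Step 1 — Convert each phasor to rectangular form:
  V1 = 61.8·(cos(-109.8°) + j·sin(-109.8°)) = -20.93 - j58.15 V
  V2 = 10·(cos(29.6°) + j·sin(29.6°)) = 8.695 + j4.939 V
  V3 = 120·(cos(20.5°) + j·sin(20.5°)) = 112.4 + j42.02 V
Step 2 — Sum components: V_total = 100.2 - j11.18 V.
Step 3 — Convert to polar: |V_total| = 100.8 V, ∠V_total = -6.4°.

V_total = 100.8∠-6.4° V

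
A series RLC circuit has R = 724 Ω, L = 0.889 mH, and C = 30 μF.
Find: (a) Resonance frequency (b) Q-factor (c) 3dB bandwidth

Step 1 — Resonance condition Im(Z)=0 gives ω₀ = 1/√(LC).
Step 2 — ω₀ = 1/√(0.000889·3e-05) = 6123 rad/s.
Step 3 — f₀ = ω₀/(2π) = 974.6 Hz.
Step 4 — Series Q: Q = ω₀L/R = 6123·0.000889/724 = 0.007519.
Step 5 — 3dB bandwidth: Δω = ω₀/Q = 8.144e+05 rad/s; BW = Δω/(2π) = 1.296e+05 Hz.

(a) f₀ = 974.6 Hz  (b) Q = 0.007519  (c) BW = 1.296e+05 Hz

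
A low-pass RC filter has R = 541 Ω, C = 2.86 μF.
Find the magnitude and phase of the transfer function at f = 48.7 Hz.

Step 1 — Angular frequency: ω = 2π·48.7 = 306 rad/s.
Step 2 — Transfer function: H(jω) = 1/(1 + jωRC).
Step 3 — Denominator: 1 + jωRC = 1 + j·306·541·2.86e-06 = 1 + j0.4734.
Step 4 — H = 0.8169 - j0.3868.
Step 5 — Magnitude: |H| = 0.9038 (-0.9 dB); phase: φ = -25.3°.

|H| = 0.9038 (-0.9 dB), φ = -25.3°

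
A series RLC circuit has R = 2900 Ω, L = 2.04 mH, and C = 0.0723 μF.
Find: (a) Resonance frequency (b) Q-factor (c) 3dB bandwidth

Step 1 — Resonance: ω₀ = 1/√(LC) = 1/√(0.00204·7.23e-08) = 8.234e+04 rad/s.
Step 2 — f₀ = ω₀/(2π) = 1.31e+04 Hz.
Step 3 — Series Q: Q = ω₀L/R = 8.234e+04·0.00204/2900 = 0.05792.
Step 4 — Bandwidth: Δω = ω₀/Q = 1.422e+06 rad/s; BW = Δω/(2π) = 2.262e+05 Hz.

(a) f₀ = 1.31e+04 Hz  (b) Q = 0.05792  (c) BW = 2.262e+05 Hz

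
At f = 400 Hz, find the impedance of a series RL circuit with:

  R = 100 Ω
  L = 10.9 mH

Step 1 — Angular frequency: ω = 2π·f = 2π·400 = 2513 rad/s.
Step 2 — Component impedances:
  R: Z = R = 100 Ω
  L: Z = jωL = j·2513·0.0109 = 0 + j27.39 Ω
Step 3 — Series combination: Z_total = R + L = 100 + j27.39 Ω = 103.7∠15.3° Ω.

Z = 100 + j27.39 Ω = 103.7∠15.3° Ω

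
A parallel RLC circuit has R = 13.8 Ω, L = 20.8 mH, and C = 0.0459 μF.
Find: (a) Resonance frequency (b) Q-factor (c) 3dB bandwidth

Step 1 — Resonance: ω₀ = 1/√(LC) = 1/√(0.0208·4.59e-08) = 3.236e+04 rad/s.
Step 2 — f₀ = ω₀/(2π) = 5151 Hz.
Step 3 — Parallel Q: Q = R/(ω₀L) = 13.8/(3.236e+04·0.0208) = 0.0205.
Step 4 — Bandwidth: Δω = ω₀/Q = 1.579e+06 rad/s; BW = Δω/(2π) = 2.513e+05 Hz.

(a) f₀ = 5151 Hz  (b) Q = 0.0205  (c) BW = 2.513e+05 Hz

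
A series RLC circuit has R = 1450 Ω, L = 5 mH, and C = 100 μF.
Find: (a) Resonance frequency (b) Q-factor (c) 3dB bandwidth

Step 1 — Resonance: ω₀ = 1/√(LC) = 1/√(0.005·0.0001) = 1414 rad/s.
Step 2 — f₀ = ω₀/(2π) = 225.1 Hz.
Step 3 — Series Q: Q = ω₀L/R = 1414·0.005/1450 = 0.004877.
Step 4 — Bandwidth: Δω = ω₀/Q = 2.9e+05 rad/s; BW = Δω/(2π) = 4.615e+04 Hz.

(a) f₀ = 225.1 Hz  (b) Q = 0.004877  (c) BW = 4.615e+04 Hz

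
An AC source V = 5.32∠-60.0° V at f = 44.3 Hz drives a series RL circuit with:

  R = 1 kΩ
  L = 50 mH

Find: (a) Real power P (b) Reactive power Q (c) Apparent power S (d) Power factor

Step 1 — Angular frequency: ω = 2π·f = 2π·44.3 = 278.3 rad/s.
Step 2 — Component impedances:
  R: Z = R = 1000 Ω
  L: Z = jωL = j·278.3·0.05 = 0 + j13.92 Ω
Step 3 — Series combination: Z_total = R + L = 1000 + j13.92 Ω = 1000∠0.8° Ω.
Step 4 — Source phasor: V = 5.32∠-60.0° V = 2.66 - j4.607 V.
Step 5 — Current: I = V / Z = 0.002595 - j0.004643 A = 0.005319∠-60.8° A.
Step 6 — Complex power: S = V·I* = 0.0283 + j0.0003938 VA.
Step 7 — Real power: P = Re(S) = 0.0283 W.
Step 8 — Reactive power: Q = Im(S) = 0.0003938 VAR.
Step 9 — Apparent power: |S| = 0.0283 VA.
Step 10 — Power factor: PF = P/|S| = 0.9999 (lagging).

(a) P = 0.0283 W  (b) Q = 0.0003938 VAR  (c) S = 0.0283 VA  (d) PF = 0.9999 (lagging)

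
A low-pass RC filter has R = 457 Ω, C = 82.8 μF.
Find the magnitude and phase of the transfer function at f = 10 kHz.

Step 1 — Angular frequency: ω = 2π·1e+04 = 6.283e+04 rad/s.
Step 2 — Transfer function: H(jω) = 1/(1 + jωRC).
Step 3 — Denominator: 1 + jωRC = 1 + j·6.283e+04·457·8.28e-05 = 1 + j2378.
Step 4 — H = 1.769e-07 - j0.0004206.
Step 5 — Magnitude: |H| = 0.0004206 (-67.5 dB); phase: φ = -90.0°.

|H| = 0.0004206 (-67.5 dB), φ = -90.0°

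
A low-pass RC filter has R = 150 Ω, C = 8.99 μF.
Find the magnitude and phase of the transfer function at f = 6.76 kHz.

Step 1 — Angular frequency: ω = 2π·6760 = 4.247e+04 rad/s.
Step 2 — Transfer function: H(jω) = 1/(1 + jωRC).
Step 3 — Denominator: 1 + jωRC = 1 + j·4.247e+04·150·8.99e-06 = 1 + j57.28.
Step 4 — H = 0.0003047 - j0.01745.
Step 5 — Magnitude: |H| = 0.01746 (-35.2 dB); phase: φ = -89.0°.

|H| = 0.01746 (-35.2 dB), φ = -89.0°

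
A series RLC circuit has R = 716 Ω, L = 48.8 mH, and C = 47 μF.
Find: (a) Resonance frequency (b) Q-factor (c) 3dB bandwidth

Step 1 — Resonance condition Im(Z)=0 gives ω₀ = 1/√(LC).
Step 2 — ω₀ = 1/√(0.0488·4.7e-05) = 660.3 rad/s.
Step 3 — f₀ = ω₀/(2π) = 105.1 Hz.
Step 4 — Series Q: Q = ω₀L/R = 660.3·0.0488/716 = 0.045.
Step 5 — 3dB bandwidth: Δω = ω₀/Q = 1.467e+04 rad/s; BW = Δω/(2π) = 2335 Hz.

(a) f₀ = 105.1 Hz  (b) Q = 0.045  (c) BW = 2335 Hz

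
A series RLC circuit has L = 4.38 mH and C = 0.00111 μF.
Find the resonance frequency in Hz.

Step 1 — Resonance condition Im(Z)=0 gives ω₀ = 1/√(LC).
Step 2 — ω₀ = 1/√(0.00438·1.11e-09) = 4.535e+05 rad/s.
Step 3 — f₀ = ω₀/(2π) = 7.218e+04 Hz.

f₀ = 7.218e+04 Hz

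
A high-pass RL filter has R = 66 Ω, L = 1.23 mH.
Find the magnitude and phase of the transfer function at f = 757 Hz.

Step 1 — Angular frequency: ω = 2π·757 = 4756 rad/s.
Step 2 — Transfer function: H(jω) = jωL/(R + jωL).
Step 3 — Numerator jωL = j·5.85; denominator R + jωL = 66 + j5.85.
Step 4 — H = 0.007796 + j0.08795.
Step 5 — Magnitude: |H| = 0.0883 (-21.1 dB); phase: φ = 84.9°.

|H| = 0.0883 (-21.1 dB), φ = 84.9°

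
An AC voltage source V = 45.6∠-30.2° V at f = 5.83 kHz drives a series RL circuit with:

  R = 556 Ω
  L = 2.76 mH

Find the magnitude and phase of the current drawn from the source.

Step 1 — Angular frequency: ω = 2π·f = 2π·5830 = 3.663e+04 rad/s.
Step 2 — Component impedances:
  R: Z = R = 556 Ω
  L: Z = jωL = j·3.663e+04·0.00276 = 0 + j101.1 Ω
Step 3 — Series combination: Z_total = R + L = 556 + j101.1 Ω = 565.1∠10.3° Ω.
Step 4 — Source phasor: V = 45.6∠-30.2° V = 39.41 - j22.94 V.
Step 5 — Ohm's law: I = V / Z_total = (39.41 - j22.94) / (556 + j101.1) = 0.06135 - j0.05241 A.
Step 6 — Convert to polar: |I| = 0.08069 A, ∠I = -40.5°.

I = 0.08069∠-40.5° A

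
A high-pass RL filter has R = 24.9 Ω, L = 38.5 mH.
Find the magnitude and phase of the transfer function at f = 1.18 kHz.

Step 1 — Angular frequency: ω = 2π·1180 = 7414 rad/s.
Step 2 — Transfer function: H(jω) = jωL/(R + jωL).
Step 3 — Numerator jωL = j·285.4; denominator R + jωL = 24.9 + j285.4.
Step 4 — H = 0.9924 + j0.08657.
Step 5 — Magnitude: |H| = 0.9962 (-0.0 dB); phase: φ = 5.0°.

|H| = 0.9962 (-0.0 dB), φ = 5.0°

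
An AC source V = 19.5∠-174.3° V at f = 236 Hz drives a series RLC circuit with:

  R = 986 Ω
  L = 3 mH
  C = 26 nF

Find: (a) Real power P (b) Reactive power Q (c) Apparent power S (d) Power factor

Step 1 — Angular frequency: ω = 2π·f = 2π·236 = 1483 rad/s.
Step 2 — Component impedances:
  R: Z = R = 986 Ω
  L: Z = jωL = j·1483·0.003 = 0 + j4.448 Ω
  C: Z = 1/(jωC) = -j/(ω·C) = 0 - j2.594e+04 Ω
Step 3 — Series combination: Z_total = R + L + C = 986 - j2.593e+04 Ω = 2.595e+04∠-87.8° Ω.
Step 4 — Source phasor: V = 19.5∠-174.3° V = -19.4 - j1.937 V.
Step 5 — Current: I = V / Z = 4.617e-05 - j0.00075 A = 0.0007514∠-86.5° A.
Step 6 — Complex power: S = V·I* = 0.0005567 - j0.01464 VA.
Step 7 — Real power: P = Re(S) = 0.0005567 W.
Step 8 — Reactive power: Q = Im(S) = -0.01464 VAR.
Step 9 — Apparent power: |S| = 0.01465 VA.
Step 10 — Power factor: PF = P/|S| = 0.03799 (leading).

(a) P = 0.0005567 W  (b) Q = -0.01464 VAR  (c) S = 0.01465 VA  (d) PF = 0.03799 (leading)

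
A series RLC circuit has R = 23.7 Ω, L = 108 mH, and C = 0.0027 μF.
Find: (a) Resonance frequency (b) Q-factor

Step 1 — Resonance condition Im(Z)=0 gives ω₀ = 1/√(LC).
Step 2 — ω₀ = 1/√(0.108·2.7e-09) = 5.856e+04 rad/s.
Step 3 — f₀ = ω₀/(2π) = 9320 Hz.
Step 4 — Series Q: Q = ω₀L/R = 5.856e+04·0.108/23.7 = 266.9.

(a) f₀ = 9320 Hz  (b) Q = 266.9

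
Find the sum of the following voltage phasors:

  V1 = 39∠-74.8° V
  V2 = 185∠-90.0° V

Step 1 — Convert each phasor to rectangular form:
  V1 = 39·(cos(-74.8°) + j·sin(-74.8°)) = 10.23 - j37.64 V
  V2 = 185·(cos(-90.0°) + j·sin(-90.0°)) = 0 - j185 V
Step 2 — Sum components: V_total = 10.23 - j222.6 V.
Step 3 — Convert to polar: |V_total| = 222.9 V, ∠V_total = -87.4°.

V_total = 222.9∠-87.4° V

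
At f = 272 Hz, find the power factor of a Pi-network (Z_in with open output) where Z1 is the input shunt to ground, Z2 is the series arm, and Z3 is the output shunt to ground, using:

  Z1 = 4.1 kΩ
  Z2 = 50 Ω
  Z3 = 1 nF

Step 1 — Angular frequency: ω = 2π·f = 2π·272 = 1709 rad/s.
Step 2 — Component impedances:
  Z1: Z = R = 4100 Ω
  Z2: Z = R = 50 Ω
  Z3: Z = 1/(jωC) = -j/(ω·C) = 0 - j5.851e+05 Ω
Step 3 — With open output, the series arm Z2 and the output shunt Z3 appear in series to ground: Z2 + Z3 = 50 - j5.851e+05 Ω.
Step 4 — Parallel with input shunt Z1: Z_in = Z1 || (Z2 + Z3) = 4100 - j28.73 Ω = 4100∠-0.4° Ω.
Step 5 — Power factor: PF = cos(φ) = Re(Z)/|Z| = 4100/4100 = 1.
Step 6 — Type: Im(Z) = -28.73 ⇒ leading (phase φ = -0.4°).

PF = 1 (leading, φ = -0.4°)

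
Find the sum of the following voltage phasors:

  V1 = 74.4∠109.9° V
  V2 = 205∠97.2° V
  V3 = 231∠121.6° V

Step 1 — Convert each phasor to rectangular form:
  V1 = 74.4·(cos(109.9°) + j·sin(109.9°)) = -25.32 + j69.96 V
  V2 = 205·(cos(97.2°) + j·sin(97.2°)) = -25.69 + j203.4 V
  V3 = 231·(cos(121.6°) + j·sin(121.6°)) = -121 + j196.7 V
Step 2 — Sum components: V_total = -172.1 + j470.1 V.
Step 3 — Convert to polar: |V_total| = 500.6 V, ∠V_total = 110.1°.

V_total = 500.6∠110.1° V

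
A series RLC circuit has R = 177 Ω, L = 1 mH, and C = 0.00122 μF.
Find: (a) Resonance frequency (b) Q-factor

Step 1 — Resonance condition Im(Z)=0 gives ω₀ = 1/√(LC).
Step 2 — ω₀ = 1/√(0.001·1.22e-09) = 9.054e+05 rad/s.
Step 3 — f₀ = ω₀/(2π) = 1.441e+05 Hz.
Step 4 — Series Q: Q = ω₀L/R = 9.054e+05·0.001/177 = 5.115.

(a) f₀ = 1.441e+05 Hz  (b) Q = 5.115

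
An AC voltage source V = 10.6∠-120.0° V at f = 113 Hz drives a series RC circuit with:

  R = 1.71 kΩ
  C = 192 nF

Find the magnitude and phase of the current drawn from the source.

Step 1 — Angular frequency: ω = 2π·f = 2π·113 = 710 rad/s.
Step 2 — Component impedances:
  R: Z = R = 1710 Ω
  C: Z = 1/(jωC) = -j/(ω·C) = 0 - j7336 Ω
Step 3 — Series combination: Z_total = R + C = 1710 - j7336 Ω = 7532∠-76.9° Ω.
Step 4 — Source phasor: V = 10.6∠-120.0° V = -5.3 - j9.18 V.
Step 5 — Ohm's law: I = V / Z_total = (-5.3 - j9.18) / (1710 - j7336) = 0.001027 - j0.0009619 A.
Step 6 — Convert to polar: |I| = 0.001407 A, ∠I = -43.1°.

I = 0.001407∠-43.1° A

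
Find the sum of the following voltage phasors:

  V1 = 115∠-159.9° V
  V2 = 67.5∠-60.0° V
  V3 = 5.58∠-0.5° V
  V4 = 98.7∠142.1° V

Step 1 — Convert each phasor to rectangular form:
  V1 = 115·(cos(-159.9°) + j·sin(-159.9°)) = -108 - j39.52 V
  V2 = 67.5·(cos(-60.0°) + j·sin(-60.0°)) = 33.75 - j58.46 V
  V3 = 5.58·(cos(-0.5°) + j·sin(-0.5°)) = 5.58 - j0.04869 V
  V4 = 98.7·(cos(142.1°) + j·sin(142.1°)) = -77.88 + j60.63 V
Step 2 — Sum components: V_total = -146.5 - j37.4 V.
Step 3 — Convert to polar: |V_total| = 151.2 V, ∠V_total = -165.7°.

V_total = 151.2∠-165.7° V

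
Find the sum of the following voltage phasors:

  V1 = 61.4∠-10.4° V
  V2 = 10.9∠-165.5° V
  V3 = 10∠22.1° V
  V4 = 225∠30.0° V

Step 1 — Convert each phasor to rectangular form:
  V1 = 61.4·(cos(-10.4°) + j·sin(-10.4°)) = 60.39 - j11.08 V
  V2 = 10.9·(cos(-165.5°) + j·sin(-165.5°)) = -10.55 - j2.729 V
  V3 = 10·(cos(22.1°) + j·sin(22.1°)) = 9.265 + j3.762 V
  V4 = 225·(cos(30.0°) + j·sin(30.0°)) = 194.9 + j112.5 V
Step 2 — Sum components: V_total = 254 + j102.4 V.
Step 3 — Convert to polar: |V_total| = 273.8 V, ∠V_total = 22.0°.

V_total = 273.8∠22.0° V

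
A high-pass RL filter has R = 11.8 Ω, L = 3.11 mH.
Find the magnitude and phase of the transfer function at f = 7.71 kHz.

Step 1 — Angular frequency: ω = 2π·7710 = 4.844e+04 rad/s.
Step 2 — Transfer function: H(jω) = jωL/(R + jωL).
Step 3 — Numerator jωL = j·150.7; denominator R + jωL = 11.8 + j150.7.
Step 4 — H = 0.9939 + j0.07785.
Step 5 — Magnitude: |H| = 0.9969 (-0.0 dB); phase: φ = 4.5°.

|H| = 0.9969 (-0.0 dB), φ = 4.5°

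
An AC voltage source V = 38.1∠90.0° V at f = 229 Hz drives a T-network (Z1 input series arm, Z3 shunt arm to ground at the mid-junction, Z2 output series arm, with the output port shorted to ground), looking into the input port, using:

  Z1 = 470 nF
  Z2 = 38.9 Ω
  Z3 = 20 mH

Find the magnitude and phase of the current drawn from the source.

Step 1 — Angular frequency: ω = 2π·f = 2π·229 = 1439 rad/s.
Step 2 — Component impedances:
  Z1: Z = 1/(jωC) = -j/(ω·C) = 0 - j1479 Ω
  Z2: Z = R = 38.9 Ω
  Z3: Z = jωL = j·1439·0.02 = 0 + j28.78 Ω
Step 3 — With the output port shorted to ground, the output series arm Z2 runs from the junction to ground; the shunt arm Z3 also runs from the junction to ground. They appear in parallel: Z3 || Z2 = 13.76 + j18.6 Ω.
Step 4 — Series with input arm Z1: Z_in = Z1 + (Z3 || Z2) = 13.76 - j1460 Ω = 1460∠-89.5° Ω.
Step 5 — Source phasor: V = 38.1∠90.0° V = 0 + j38.1 V.
Step 6 — Ohm's law: I = V / Z_total = (0 + j38.1) / (13.76 - j1460) = -0.02609 + j0.0002459 A.
Step 7 — Convert to polar: |I| = 0.02609 A, ∠I = 179.5°.

I = 0.02609∠179.5° A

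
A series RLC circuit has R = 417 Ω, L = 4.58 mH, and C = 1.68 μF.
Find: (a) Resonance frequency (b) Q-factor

Step 1 — Resonance condition Im(Z)=0 gives ω₀ = 1/√(LC).
Step 2 — ω₀ = 1/√(0.00458·1.68e-06) = 1.14e+04 rad/s.
Step 3 — f₀ = ω₀/(2π) = 1814 Hz.
Step 4 — Series Q: Q = ω₀L/R = 1.14e+04·0.00458/417 = 0.1252.

(a) f₀ = 1814 Hz  (b) Q = 0.1252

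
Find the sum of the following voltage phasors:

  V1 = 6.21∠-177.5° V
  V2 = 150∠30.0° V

Step 1 — Convert each phasor to rectangular form:
  V1 = 6.21·(cos(-177.5°) + j·sin(-177.5°)) = -6.204 - j0.2709 V
  V2 = 150·(cos(30.0°) + j·sin(30.0°)) = 129.9 + j75 V
Step 2 — Sum components: V_total = 123.7 + j74.73 V.
Step 3 — Convert to polar: |V_total| = 144.5 V, ∠V_total = 31.1°.

V_total = 144.5∠31.1° V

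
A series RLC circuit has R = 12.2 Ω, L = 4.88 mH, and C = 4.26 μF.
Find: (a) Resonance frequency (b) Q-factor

Step 1 — Resonance condition Im(Z)=0 gives ω₀ = 1/√(LC).
Step 2 — ω₀ = 1/√(0.00488·4.26e-06) = 6936 rad/s.
Step 3 — f₀ = ω₀/(2π) = 1104 Hz.
Step 4 — Series Q: Q = ω₀L/R = 6936·0.00488/12.2 = 2.774.

(a) f₀ = 1104 Hz  (b) Q = 2.774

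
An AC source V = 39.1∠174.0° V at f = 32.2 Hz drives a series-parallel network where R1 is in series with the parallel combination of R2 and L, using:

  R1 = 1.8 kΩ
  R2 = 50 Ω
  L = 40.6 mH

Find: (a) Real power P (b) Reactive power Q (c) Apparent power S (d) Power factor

Step 1 — Angular frequency: ω = 2π·f = 2π·32.2 = 202.3 rad/s.
Step 2 — Component impedances:
  R1: Z = R = 1800 Ω
  R2: Z = R = 50 Ω
  L: Z = jωL = j·202.3·0.0406 = 0 + j8.214 Ω
Step 3 — Parallel branch: R2 || L = 1/(1/R2 + 1/L) = 1.314 + j7.998 Ω.
Step 4 — Series with R1: Z_total = R1 + (R2 || L) = 1801 + j7.998 Ω = 1801∠0.3° Ω.
Step 5 — Source phasor: V = 39.1∠174.0° V = -38.89 + j4.087 V.
Step 6 — Current: I = V / Z = -0.02158 + j0.002365 A = 0.02171∠173.7° A.
Step 7 — Complex power: S = V·I* = 0.8487 + j0.003768 VA.
Step 8 — Real power: P = Re(S) = 0.8487 W.
Step 9 — Reactive power: Q = Im(S) = 0.003768 VAR.
Step 10 — Apparent power: |S| = 0.8487 VA.
Step 11 — Power factor: PF = P/|S| = 1 (lagging).

(a) P = 0.8487 W  (b) Q = 0.003768 VAR  (c) S = 0.8487 VA  (d) PF = 1 (lagging)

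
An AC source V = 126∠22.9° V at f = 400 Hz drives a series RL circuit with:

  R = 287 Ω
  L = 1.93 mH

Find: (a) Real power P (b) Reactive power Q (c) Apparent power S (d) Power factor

Step 1 — Angular frequency: ω = 2π·f = 2π·400 = 2513 rad/s.
Step 2 — Component impedances:
  R: Z = R = 287 Ω
  L: Z = jωL = j·2513·0.00193 = 0 + j4.851 Ω
Step 3 — Series combination: Z_total = R + L = 287 + j4.851 Ω = 287∠1.0° Ω.
Step 4 — Source phasor: V = 126∠22.9° V = 116.1 + j49.03 V.
Step 5 — Current: I = V / Z = 0.4072 + j0.164 A = 0.439∠21.9° A.
Step 6 — Complex power: S = V·I* = 55.3 + j0.9347 VA.
Step 7 — Real power: P = Re(S) = 55.3 W.
Step 8 — Reactive power: Q = Im(S) = 0.9347 VAR.
Step 9 — Apparent power: |S| = 55.31 VA.
Step 10 — Power factor: PF = P/|S| = 0.9999 (lagging).

(a) P = 55.3 W  (b) Q = 0.9347 VAR  (c) S = 55.31 VA  (d) PF = 0.9999 (lagging)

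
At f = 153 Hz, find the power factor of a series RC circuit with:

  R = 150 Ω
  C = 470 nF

Step 1 — Angular frequency: ω = 2π·f = 2π·153 = 961.3 rad/s.
Step 2 — Component impedances:
  R: Z = R = 150 Ω
  C: Z = 1/(jωC) = -j/(ω·C) = 0 - j2213 Ω
Step 3 — Series combination: Z_total = R + C = 150 - j2213 Ω = 2218∠-86.1° Ω.
Step 4 — Power factor: PF = cos(φ) = Re(Z)/|Z| = 150/2218.3 = 0.06762.
Step 5 — Type: Im(Z) = -2213 ⇒ leading (phase φ = -86.1°).

PF = 0.06762 (leading, φ = -86.1°)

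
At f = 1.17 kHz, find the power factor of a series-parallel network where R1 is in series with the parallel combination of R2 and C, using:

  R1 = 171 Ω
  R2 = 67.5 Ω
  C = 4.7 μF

Step 1 — Angular frequency: ω = 2π·f = 2π·1170 = 7351 rad/s.
Step 2 — Component impedances:
  R1: Z = R = 171 Ω
  R2: Z = R = 67.5 Ω
  C: Z = 1/(jωC) = -j/(ω·C) = 0 - j28.94 Ω
Step 3 — Parallel branch: R2 || C = 1/(1/R2 + 1/C) = 10.48 - j24.45 Ω.
Step 4 — Series with R1: Z_total = R1 + (R2 || C) = 181.5 - j24.45 Ω = 183.1∠-7.7° Ω.
Step 5 — Power factor: PF = cos(φ) = Re(Z)/|Z| = 181.48/183.12 = 0.991.
Step 6 — Type: Im(Z) = -24.45 ⇒ leading (phase φ = -7.7°).

PF = 0.991 (leading, φ = -7.7°)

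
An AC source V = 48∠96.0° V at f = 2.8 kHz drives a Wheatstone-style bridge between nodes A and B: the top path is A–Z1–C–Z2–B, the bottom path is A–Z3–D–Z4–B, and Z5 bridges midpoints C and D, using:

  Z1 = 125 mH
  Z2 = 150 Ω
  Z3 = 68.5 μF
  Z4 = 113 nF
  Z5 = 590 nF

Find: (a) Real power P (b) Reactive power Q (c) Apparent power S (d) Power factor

Step 1 — Angular frequency: ω = 2π·f = 2π·2800 = 1.759e+04 rad/s.
Step 2 — Component impedances:
  Z1: Z = jωL = j·1.759e+04·0.125 = 0 + j2199 Ω
  Z2: Z = R = 150 Ω
  Z3: Z = 1/(jωC) = -j/(ω·C) = 0 - j0.8298 Ω
  Z4: Z = 1/(jωC) = -j/(ω·C) = 0 - j503 Ω
  Z5: Z = 1/(jωC) = -j/(ω·C) = 0 - j96.34 Ω
Step 3 — Bridge requires nodal analysis (the Z5 bridge couples midpoints C and D, so the two paths cannot be reduced to a simple series/parallel combination). Setting node B to ground and injecting 1 A at node A, the 3-node admittance system at A, C, D solves to V_A = Z_AB = 98.05 - j109.2 Ω = 146.8∠-48.1° Ω.
Step 4 — Source phasor: V = 48∠96.0° V = -5.017 + j47.74 V.
Step 5 — Current: I = V / Z = -0.2649 + j0.1919 A = 0.3271∠144.1° A.
Step 6 — Complex power: S = V·I* = 10.49 - j11.68 VA.
Step 7 — Real power: P = Re(S) = 10.49 W.
Step 8 — Reactive power: Q = Im(S) = -11.68 VAR.
Step 9 — Apparent power: |S| = 15.7 VA.
Step 10 — Power factor: PF = P/|S| = 0.6681 (leading).

(a) P = 10.49 W  (b) Q = -11.68 VAR  (c) S = 15.7 VA  (d) PF = 0.6681 (leading)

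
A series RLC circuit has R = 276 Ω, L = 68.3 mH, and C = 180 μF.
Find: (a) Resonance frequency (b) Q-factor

Step 1 — Resonance condition Im(Z)=0 gives ω₀ = 1/√(LC).
Step 2 — ω₀ = 1/√(0.0683·0.00018) = 285.2 rad/s.
Step 3 — f₀ = ω₀/(2π) = 45.39 Hz.
Step 4 — Series Q: Q = ω₀L/R = 285.2·0.0683/276 = 0.07058.

(a) f₀ = 45.39 Hz  (b) Q = 0.07058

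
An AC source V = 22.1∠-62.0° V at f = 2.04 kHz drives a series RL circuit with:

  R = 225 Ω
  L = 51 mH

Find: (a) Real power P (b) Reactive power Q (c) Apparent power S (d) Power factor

Step 1 — Angular frequency: ω = 2π·f = 2π·2040 = 1.282e+04 rad/s.
Step 2 — Component impedances:
  R: Z = R = 225 Ω
  L: Z = jωL = j·1.282e+04·0.051 = 0 + j653.7 Ω
Step 3 — Series combination: Z_total = R + L = 225 + j653.7 Ω = 691.3∠71.0° Ω.
Step 4 — Source phasor: V = 22.1∠-62.0° V = 10.38 - j19.51 V.
Step 5 — Current: I = V / Z = -0.0218 - j0.02338 A = 0.03197∠-133.0° A.
Step 6 — Complex power: S = V·I* = 0.2299 + j0.668 VA.
Step 7 — Real power: P = Re(S) = 0.2299 W.
Step 8 — Reactive power: Q = Im(S) = 0.668 VAR.
Step 9 — Apparent power: |S| = 0.7065 VA.
Step 10 — Power factor: PF = P/|S| = 0.3255 (lagging).

(a) P = 0.2299 W  (b) Q = 0.668 VAR  (c) S = 0.7065 VA  (d) PF = 0.3255 (lagging)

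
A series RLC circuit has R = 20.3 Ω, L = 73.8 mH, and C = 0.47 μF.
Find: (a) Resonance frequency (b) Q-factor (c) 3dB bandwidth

Step 1 — Resonance: ω₀ = 1/√(LC) = 1/√(0.0738·4.7e-07) = 5369 rad/s.
Step 2 — f₀ = ω₀/(2π) = 854.6 Hz.
Step 3 — Series Q: Q = ω₀L/R = 5369·0.0738/20.3 = 19.52.
Step 4 — Bandwidth: Δω = ω₀/Q = 275.1 rad/s; BW = Δω/(2π) = 43.78 Hz.

(a) f₀ = 854.6 Hz  (b) Q = 19.52  (c) BW = 43.78 Hz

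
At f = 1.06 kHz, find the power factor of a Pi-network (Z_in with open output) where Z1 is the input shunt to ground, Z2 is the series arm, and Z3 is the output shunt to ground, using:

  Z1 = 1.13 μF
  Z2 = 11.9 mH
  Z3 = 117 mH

Step 1 — Angular frequency: ω = 2π·f = 2π·1060 = 6660 rad/s.
Step 2 — Component impedances:
  Z1: Z = 1/(jωC) = -j/(ω·C) = 0 - j132.9 Ω
  Z2: Z = jωL = j·6660·0.0119 = 0 + j79.26 Ω
  Z3: Z = jωL = j·6660·0.117 = 0 + j779.2 Ω
Step 3 — With open output, the series arm Z2 and the output shunt Z3 appear in series to ground: Z2 + Z3 = 0 + j858.5 Ω.
Step 4 — Parallel with input shunt Z1: Z_in = Z1 || (Z2 + Z3) = 0 - j157.2 Ω = 157.2∠-90.0° Ω.
Step 5 — Power factor: PF = cos(φ) = Re(Z)/|Z| = 0/157.2 = 0.
Step 6 — Type: Im(Z) = -157.2 ⇒ leading (phase φ = -90.0°).

PF = 0 (leading, φ = -90.0°)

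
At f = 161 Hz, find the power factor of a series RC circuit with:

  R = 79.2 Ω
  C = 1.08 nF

Step 1 — Angular frequency: ω = 2π·f = 2π·161 = 1012 rad/s.
Step 2 — Component impedances:
  R: Z = R = 79.2 Ω
  C: Z = 1/(jωC) = -j/(ω·C) = 0 - j9.153e+05 Ω
Step 3 — Series combination: Z_total = R + C = 79.2 - j9.153e+05 Ω = 9.153e+05∠-90.0° Ω.
Step 4 — Power factor: PF = cos(φ) = Re(Z)/|Z| = 79.2/9.153e+05 = 8.653e-05.
Step 5 — Type: Im(Z) = -9.153e+05 ⇒ leading (phase φ = -90.0°).

PF = 8.653e-05 (leading, φ = -90.0°)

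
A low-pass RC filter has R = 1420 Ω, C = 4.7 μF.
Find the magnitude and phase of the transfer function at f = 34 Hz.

Step 1 — Angular frequency: ω = 2π·34 = 213.6 rad/s.
Step 2 — Transfer function: H(jω) = 1/(1 + jωRC).
Step 3 — Denominator: 1 + jωRC = 1 + j·213.6·1420·4.7e-06 = 1 + j1.426.
Step 4 — H = 0.3297 - j0.4701.
Step 5 — Magnitude: |H| = 0.5742 (-4.8 dB); phase: φ = -55.0°.

|H| = 0.5742 (-4.8 dB), φ = -55.0°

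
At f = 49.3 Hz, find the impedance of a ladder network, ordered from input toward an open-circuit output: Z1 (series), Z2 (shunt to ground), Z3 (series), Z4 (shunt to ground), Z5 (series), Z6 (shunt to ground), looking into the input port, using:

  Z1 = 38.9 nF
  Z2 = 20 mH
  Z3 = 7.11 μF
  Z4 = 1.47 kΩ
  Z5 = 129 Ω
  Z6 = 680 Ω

Step 1 — Angular frequency: ω = 2π·f = 2π·49.3 = 309.8 rad/s.
Step 2 — Component impedances:
  Z1: Z = 1/(jωC) = -j/(ω·C) = 0 - j8.299e+04 Ω
  Z2: Z = jωL = j·309.8·0.02 = 0 + j6.195 Ω
  Z3: Z = 1/(jωC) = -j/(ω·C) = 0 - j454 Ω
  Z4: Z = R = 1470 Ω
  Z5: Z = R = 129 Ω
  Z6: Z = R = 680 Ω
Step 3 — Ladder network (open output): work backward from the far end, alternating series and parallel combinations. Z_in = 0.04235 - j8.298e+04 Ω = 8.298e+04∠-90.0° Ω.

Z = 0.04235 - j8.298e+04 Ω = 8.298e+04∠-90.0° Ω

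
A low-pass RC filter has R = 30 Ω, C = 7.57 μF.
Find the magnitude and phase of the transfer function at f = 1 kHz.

Step 1 — Angular frequency: ω = 2π·1000 = 6283 rad/s.
Step 2 — Transfer function: H(jω) = 1/(1 + jωRC).
Step 3 — Denominator: 1 + jωRC = 1 + j·6283·30·7.57e-06 = 1 + j1.427.
Step 4 — H = 0.3294 - j0.47.
Step 5 — Magnitude: |H| = 0.5739 (-4.8 dB); phase: φ = -55.0°.

|H| = 0.5739 (-4.8 dB), φ = -55.0°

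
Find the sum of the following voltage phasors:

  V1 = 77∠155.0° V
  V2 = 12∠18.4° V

Step 1 — Convert each phasor to rectangular form:
  V1 = 77·(cos(155.0°) + j·sin(155.0°)) = -69.79 + j32.54 V
  V2 = 12·(cos(18.4°) + j·sin(18.4°)) = 11.39 + j3.788 V
Step 2 — Sum components: V_total = -58.4 + j36.33 V.
Step 3 — Convert to polar: |V_total| = 68.78 V, ∠V_total = 148.1°.

V_total = 68.78∠148.1° V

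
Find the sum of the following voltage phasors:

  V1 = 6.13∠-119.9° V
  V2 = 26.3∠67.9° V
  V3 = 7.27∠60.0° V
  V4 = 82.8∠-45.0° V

Step 1 — Convert each phasor to rectangular form:
  V1 = 6.13·(cos(-119.9°) + j·sin(-119.9°)) = -3.056 - j5.314 V
  V2 = 26.3·(cos(67.9°) + j·sin(67.9°)) = 9.895 + j24.37 V
  V3 = 7.27·(cos(60.0°) + j·sin(60.0°)) = 3.635 + j6.296 V
  V4 = 82.8·(cos(-45.0°) + j·sin(-45.0°)) = 58.55 - j58.55 V
Step 2 — Sum components: V_total = 69.02 - j33.2 V.
Step 3 — Convert to polar: |V_total| = 76.59 V, ∠V_total = -25.7°.

V_total = 76.59∠-25.7° V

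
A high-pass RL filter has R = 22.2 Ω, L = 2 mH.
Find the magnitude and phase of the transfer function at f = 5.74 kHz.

Step 1 — Angular frequency: ω = 2π·5740 = 3.607e+04 rad/s.
Step 2 — Transfer function: H(jω) = jωL/(R + jωL).
Step 3 — Numerator jωL = j·72.13; denominator R + jωL = 22.2 + j72.13.
Step 4 — H = 0.9135 + j0.2811.
Step 5 — Magnitude: |H| = 0.9558 (-0.4 dB); phase: φ = 17.1°.

|H| = 0.9558 (-0.4 dB), φ = 17.1°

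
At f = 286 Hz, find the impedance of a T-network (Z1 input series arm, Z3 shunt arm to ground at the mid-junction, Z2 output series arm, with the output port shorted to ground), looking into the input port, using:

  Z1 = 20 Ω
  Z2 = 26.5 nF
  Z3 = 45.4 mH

Step 1 — Angular frequency: ω = 2π·f = 2π·286 = 1797 rad/s.
Step 2 — Component impedances:
  Z1: Z = R = 20 Ω
  Z2: Z = 1/(jωC) = -j/(ω·C) = 0 - j2.1e+04 Ω
  Z3: Z = jωL = j·1797·0.0454 = 0 + j81.58 Ω
Step 3 — With the output port shorted to ground, the output series arm Z2 runs from the junction to ground; the shunt arm Z3 also runs from the junction to ground. They appear in parallel: Z3 || Z2 = 0 + j81.9 Ω.
Step 4 — Series with input arm Z1: Z_in = Z1 + (Z3 || Z2) = 20 + j81.9 Ω = 84.31∠76.3° Ω.

Z = 20 + j81.9 Ω = 84.31∠76.3° Ω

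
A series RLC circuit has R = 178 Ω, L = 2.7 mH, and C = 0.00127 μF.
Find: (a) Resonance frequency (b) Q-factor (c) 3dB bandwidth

Step 1 — Resonance: ω₀ = 1/√(LC) = 1/√(0.0027·1.27e-09) = 5.4e+05 rad/s.
Step 2 — f₀ = ω₀/(2π) = 8.595e+04 Hz.
Step 3 — Series Q: Q = ω₀L/R = 5.4e+05·0.0027/178 = 8.191.
Step 4 — Bandwidth: Δω = ω₀/Q = 6.593e+04 rad/s; BW = Δω/(2π) = 1.049e+04 Hz.

(a) f₀ = 8.595e+04 Hz  (b) Q = 8.191  (c) BW = 1.049e+04 Hz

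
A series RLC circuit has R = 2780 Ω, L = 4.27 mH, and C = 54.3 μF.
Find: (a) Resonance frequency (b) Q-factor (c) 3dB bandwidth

Step 1 — Resonance condition Im(Z)=0 gives ω₀ = 1/√(LC).
Step 2 — ω₀ = 1/√(0.00427·5.43e-05) = 2077 rad/s.
Step 3 — f₀ = ω₀/(2π) = 330.5 Hz.
Step 4 — Series Q: Q = ω₀L/R = 2077·0.00427/2780 = 0.00319.
Step 5 — 3dB bandwidth: Δω = ω₀/Q = 6.511e+05 rad/s; BW = Δω/(2π) = 1.036e+05 Hz.

(a) f₀ = 330.5 Hz  (b) Q = 0.00319  (c) BW = 1.036e+05 Hz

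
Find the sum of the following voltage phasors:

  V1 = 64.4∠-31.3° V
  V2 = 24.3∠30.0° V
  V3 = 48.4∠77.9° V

Step 1 — Convert each phasor to rectangular form:
  V1 = 64.4·(cos(-31.3°) + j·sin(-31.3°)) = 55.03 - j33.46 V
  V2 = 24.3·(cos(30.0°) + j·sin(30.0°)) = 21.04 + j12.15 V
  V3 = 48.4·(cos(77.9°) + j·sin(77.9°)) = 10.15 + j47.32 V
Step 2 — Sum components: V_total = 86.22 + j26.02 V.
Step 3 — Convert to polar: |V_total| = 90.06 V, ∠V_total = 16.8°.

V_total = 90.06∠16.8° V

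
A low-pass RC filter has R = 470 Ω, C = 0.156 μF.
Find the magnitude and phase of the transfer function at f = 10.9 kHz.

Step 1 — Angular frequency: ω = 2π·1.09e+04 = 6.849e+04 rad/s.
Step 2 — Transfer function: H(jω) = 1/(1 + jωRC).
Step 3 — Denominator: 1 + jωRC = 1 + j·6.849e+04·470·1.56e-07 = 1 + j5.021.
Step 4 — H = 0.03815 - j0.1915.
Step 5 — Magnitude: |H| = 0.1953 (-14.2 dB); phase: φ = -78.7°.

|H| = 0.1953 (-14.2 dB), φ = -78.7°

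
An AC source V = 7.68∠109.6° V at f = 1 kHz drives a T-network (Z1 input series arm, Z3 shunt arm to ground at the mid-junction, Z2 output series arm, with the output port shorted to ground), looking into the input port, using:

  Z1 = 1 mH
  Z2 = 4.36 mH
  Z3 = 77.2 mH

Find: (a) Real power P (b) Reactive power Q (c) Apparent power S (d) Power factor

Step 1 — Angular frequency: ω = 2π·f = 2π·1000 = 6283 rad/s.
Step 2 — Component impedances:
  Z1: Z = jωL = j·6283·0.001 = 0 + j6.283 Ω
  Z2: Z = jωL = j·6283·0.00436 = 0 + j27.39 Ω
  Z3: Z = jωL = j·6283·0.0772 = 0 + j485.1 Ω
Step 3 — With the output port shorted to ground, the output series arm Z2 runs from the junction to ground; the shunt arm Z3 also runs from the junction to ground. They appear in parallel: Z3 || Z2 = 0 + j25.93 Ω.
Step 4 — Series with input arm Z1: Z_in = Z1 + (Z3 || Z2) = 0 + j32.21 Ω = 32.21∠90.0° Ω.
Step 5 — Source phasor: V = 7.68∠109.6° V = -2.576 + j7.235 V.
Step 6 — Current: I = V / Z = 0.2246 + j0.07997 A = 0.2384∠19.6° A.
Step 7 — Complex power: S = V·I* = 0 + j1.831 VA.
Step 8 — Real power: P = Re(S) = 0 W.
Step 9 — Reactive power: Q = Im(S) = 1.831 VAR.
Step 10 — Apparent power: |S| = 1.831 VA.
Step 11 — Power factor: PF = P/|S| = 0 (lagging).

(a) P = 0 W  (b) Q = 1.831 VAR  (c) S = 1.831 VA  (d) PF = 0 (lagging)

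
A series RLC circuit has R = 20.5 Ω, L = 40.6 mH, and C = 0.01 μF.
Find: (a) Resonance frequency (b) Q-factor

Step 1 — Resonance condition Im(Z)=0 gives ω₀ = 1/√(LC).
Step 2 — ω₀ = 1/√(0.0406·1e-08) = 4.963e+04 rad/s.
Step 3 — f₀ = ω₀/(2π) = 7899 Hz.
Step 4 — Series Q: Q = ω₀L/R = 4.963e+04·0.0406/20.5 = 98.29.

(a) f₀ = 7899 Hz  (b) Q = 98.29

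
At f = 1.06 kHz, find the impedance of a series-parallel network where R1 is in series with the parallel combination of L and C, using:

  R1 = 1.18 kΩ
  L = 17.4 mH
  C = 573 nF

Step 1 — Angular frequency: ω = 2π·f = 2π·1060 = 6660 rad/s.
Step 2 — Component impedances:
  R1: Z = R = 1180 Ω
  L: Z = jωL = j·6660·0.0174 = 0 + j115.9 Ω
  C: Z = 1/(jωC) = -j/(ω·C) = 0 - j262 Ω
Step 3 — Parallel branch: L || C = 1/(1/L + 1/C) = 0 + j207.8 Ω.
Step 4 — Series with R1: Z_total = R1 + (L || C) = 1180 + j207.8 Ω = 1198∠10.0° Ω.

Z = 1180 + j207.8 Ω = 1198∠10.0° Ω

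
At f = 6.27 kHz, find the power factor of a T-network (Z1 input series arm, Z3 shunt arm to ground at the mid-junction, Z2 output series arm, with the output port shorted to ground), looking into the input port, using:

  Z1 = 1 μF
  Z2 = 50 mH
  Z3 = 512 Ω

Step 1 — Angular frequency: ω = 2π·f = 2π·6270 = 3.94e+04 rad/s.
Step 2 — Component impedances:
  Z1: Z = 1/(jωC) = -j/(ω·C) = 0 - j25.38 Ω
  Z2: Z = jωL = j·3.94e+04·0.05 = 0 + j1970 Ω
  Z3: Z = R = 512 Ω
Step 3 — With the output port shorted to ground, the output series arm Z2 runs from the junction to ground; the shunt arm Z3 also runs from the junction to ground. They appear in parallel: Z3 || Z2 = 479.6 + j124.7 Ω.
Step 4 — Series with input arm Z1: Z_in = Z1 + (Z3 || Z2) = 479.6 + j99.28 Ω = 489.8∠11.7° Ω.
Step 5 — Power factor: PF = cos(φ) = Re(Z)/|Z| = 479.6/489.8 = 0.9792.
Step 6 — Type: Im(Z) = 99.28 ⇒ lagging (phase φ = 11.7°).

PF = 0.9792 (lagging, φ = 11.7°)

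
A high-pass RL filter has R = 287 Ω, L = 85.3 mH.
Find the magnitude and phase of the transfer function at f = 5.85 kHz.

Step 1 — Angular frequency: ω = 2π·5850 = 3.676e+04 rad/s.
Step 2 — Transfer function: H(jω) = jωL/(R + jωL).
Step 3 — Numerator jωL = j·3135; denominator R + jωL = 287 + j3135.
Step 4 — H = 0.9917 + j0.09078.
Step 5 — Magnitude: |H| = 0.9958 (-0.0 dB); phase: φ = 5.2°.

|H| = 0.9958 (-0.0 dB), φ = 5.2°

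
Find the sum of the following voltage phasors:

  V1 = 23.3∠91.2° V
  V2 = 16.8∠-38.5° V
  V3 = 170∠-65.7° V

Step 1 — Convert each phasor to rectangular form:
  V1 = 23.3·(cos(91.2°) + j·sin(91.2°)) = -0.488 + j23.29 V
  V2 = 16.8·(cos(-38.5°) + j·sin(-38.5°)) = 13.15 - j10.46 V
  V3 = 170·(cos(-65.7°) + j·sin(-65.7°)) = 69.96 - j154.9 V
Step 2 — Sum components: V_total = 82.62 - j142.1 V.
Step 3 — Convert to polar: |V_total| = 164.4 V, ∠V_total = -59.8°.

V_total = 164.4∠-59.8° V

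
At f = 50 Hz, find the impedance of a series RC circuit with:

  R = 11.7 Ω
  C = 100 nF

Step 1 — Angular frequency: ω = 2π·f = 2π·50 = 314.2 rad/s.
Step 2 — Component impedances:
  R: Z = R = 11.7 Ω
  C: Z = 1/(jωC) = -j/(ω·C) = 0 - j3.183e+04 Ω
Step 3 — Series combination: Z_total = R + C = 11.7 - j3.183e+04 Ω = 3.183e+04∠-90.0° Ω.

Z = 11.7 - j3.183e+04 Ω = 3.183e+04∠-90.0° Ω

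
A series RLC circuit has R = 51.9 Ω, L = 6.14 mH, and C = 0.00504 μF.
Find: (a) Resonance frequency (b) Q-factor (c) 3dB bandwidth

Step 1 — Resonance condition Im(Z)=0 gives ω₀ = 1/√(LC).
Step 2 — ω₀ = 1/√(0.00614·5.04e-09) = 1.798e+05 rad/s.
Step 3 — f₀ = ω₀/(2π) = 2.861e+04 Hz.
Step 4 — Series Q: Q = ω₀L/R = 1.798e+05·0.00614/51.9 = 21.27.
Step 5 — 3dB bandwidth: Δω = ω₀/Q = 8453 rad/s; BW = Δω/(2π) = 1345 Hz.

(a) f₀ = 2.861e+04 Hz  (b) Q = 21.27  (c) BW = 1345 Hz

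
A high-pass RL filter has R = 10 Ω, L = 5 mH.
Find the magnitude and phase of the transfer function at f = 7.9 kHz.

Step 1 — Angular frequency: ω = 2π·7900 = 4.964e+04 rad/s.
Step 2 — Transfer function: H(jω) = jωL/(R + jωL).
Step 3 — Numerator jωL = j·248.2; denominator R + jωL = 10 + j248.2.
Step 4 — H = 0.9984 + j0.04023.
Step 5 — Magnitude: |H| = 0.9992 (-0.0 dB); phase: φ = 2.3°.

|H| = 0.9992 (-0.0 dB), φ = 2.3°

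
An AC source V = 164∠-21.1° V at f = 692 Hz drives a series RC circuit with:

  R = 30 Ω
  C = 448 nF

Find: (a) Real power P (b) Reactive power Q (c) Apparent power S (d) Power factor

Step 1 — Angular frequency: ω = 2π·f = 2π·692 = 4348 rad/s.
Step 2 — Component impedances:
  R: Z = R = 30 Ω
  C: Z = 1/(jωC) = -j/(ω·C) = 0 - j513.4 Ω
Step 3 — Series combination: Z_total = R + C = 30 - j513.4 Ω = 514.3∠-86.7° Ω.
Step 4 — Source phasor: V = 164∠-21.1° V = 153 - j59.04 V.
Step 5 — Current: I = V / Z = 0.132 + j0.2903 A = 0.3189∠65.6° A.
Step 6 — Complex power: S = V·I* = 3.051 - j52.21 VA.
Step 7 — Real power: P = Re(S) = 3.051 W.
Step 8 — Reactive power: Q = Im(S) = -52.21 VAR.
Step 9 — Apparent power: |S| = 52.3 VA.
Step 10 — Power factor: PF = P/|S| = 0.05834 (leading).

(a) P = 3.051 W  (b) Q = -52.21 VAR  (c) S = 52.3 VA  (d) PF = 0.05834 (leading)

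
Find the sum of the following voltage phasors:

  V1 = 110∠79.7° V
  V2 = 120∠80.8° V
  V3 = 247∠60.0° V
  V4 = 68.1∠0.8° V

Step 1 — Convert each phasor to rectangular form:
  V1 = 110·(cos(79.7°) + j·sin(79.7°)) = 19.67 + j108.2 V
  V2 = 120·(cos(80.8°) + j·sin(80.8°)) = 19.19 + j118.5 V
  V3 = 247·(cos(60.0°) + j·sin(60.0°)) = 123.5 + j213.9 V
  V4 = 68.1·(cos(0.8°) + j·sin(0.8°)) = 68.09 + j0.9508 V
Step 2 — Sum components: V_total = 230.4 + j441.5 V.
Step 3 — Convert to polar: |V_total| = 498.1 V, ∠V_total = 62.4°.

V_total = 498.1∠62.4° V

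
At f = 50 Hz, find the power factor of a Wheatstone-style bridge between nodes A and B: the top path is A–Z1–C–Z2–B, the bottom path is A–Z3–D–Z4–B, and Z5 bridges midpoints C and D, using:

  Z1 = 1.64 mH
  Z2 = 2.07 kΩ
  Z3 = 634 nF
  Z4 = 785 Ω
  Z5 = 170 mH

Step 1 — Angular frequency: ω = 2π·f = 2π·50 = 314.2 rad/s.
Step 2 — Component impedances:
  Z1: Z = jωL = j·314.2·0.00164 = 0 + j0.5152 Ω
  Z2: Z = R = 2070 Ω
  Z3: Z = 1/(jωC) = -j/(ω·C) = 0 - j5021 Ω
  Z4: Z = R = 785 Ω
  Z5: Z = jωL = j·314.2·0.17 = 0 + j53.41 Ω
Step 3 — Bridge requires nodal analysis (the Z5 bridge couples midpoints C and D, so the two paths cannot be reduced to a simple series/parallel combination). Setting node B to ground and injecting 1 A at node A, the 3-node admittance system at A, C, D solves to V_A = Z_AB = 569.7 + j28.89 Ω = 570.4∠2.9° Ω.
Step 4 — Power factor: PF = cos(φ) = Re(Z)/|Z| = 569.7/570.43 = 0.9987.
Step 5 — Type: Im(Z) = 28.89 ⇒ lagging (phase φ = 2.9°).

PF = 0.9987 (lagging, φ = 2.9°)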